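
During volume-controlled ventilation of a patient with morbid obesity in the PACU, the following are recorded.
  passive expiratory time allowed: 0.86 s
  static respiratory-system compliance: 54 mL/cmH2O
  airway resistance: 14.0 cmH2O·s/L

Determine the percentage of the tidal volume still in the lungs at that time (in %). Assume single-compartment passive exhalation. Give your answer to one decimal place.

τ = R × C = 14.0 × 54 mL/cmH2O = 14.0 × 0.054 L/cmH2O = 0.756 s.
Passive exhalation: V(t)/V₀ = e^(−t/τ) = e^(−0.86/0.756) = 0.3206.
Fraction remaining = 0.3206 → 32.06%.

32.1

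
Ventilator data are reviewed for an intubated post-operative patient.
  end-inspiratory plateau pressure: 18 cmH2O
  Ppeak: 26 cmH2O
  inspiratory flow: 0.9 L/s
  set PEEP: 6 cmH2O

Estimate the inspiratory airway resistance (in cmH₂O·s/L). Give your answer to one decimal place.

Raw = (PIP − Pplat) / flow = (26 − 18) / 0.9 = 8.0 / 0.9 = 8.889 cmH2O·s/L.

8.9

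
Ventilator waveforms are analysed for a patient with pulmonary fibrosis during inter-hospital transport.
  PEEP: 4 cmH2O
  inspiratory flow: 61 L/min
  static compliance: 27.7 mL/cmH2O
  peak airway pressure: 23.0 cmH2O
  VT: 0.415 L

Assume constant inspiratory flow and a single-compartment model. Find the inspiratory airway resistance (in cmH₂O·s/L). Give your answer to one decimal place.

4.0

Flow: 61 L/min ÷ 60 = 1.0167 L/s.
Equation of motion (constant flow): PIP = Vt/C + R·V̇ + PEEP.
R·V̇ = PIP − Vt/C − PEEP = 23.0 − 415/27.7 − 4 = 23.0 − 14.982 − 4 = 4.018 cmH2O.
R = 4.018 / 1.0167 = 3.952 cmH2O·s/L.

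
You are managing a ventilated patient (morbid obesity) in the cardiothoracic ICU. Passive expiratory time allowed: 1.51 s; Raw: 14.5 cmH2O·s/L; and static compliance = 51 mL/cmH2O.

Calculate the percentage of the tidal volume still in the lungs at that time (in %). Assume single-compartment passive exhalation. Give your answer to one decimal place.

13.0

τ = R × C = 14.5 × 51 mL/cmH2O = 14.5 × 0.051 L/cmH2O = 0.7395 s.
Passive exhalation: V(t)/V₀ = e^(−t/τ) = e^(−1.51/0.7395) = 0.1298.
Fraction remaining = 0.1298 → 12.98%.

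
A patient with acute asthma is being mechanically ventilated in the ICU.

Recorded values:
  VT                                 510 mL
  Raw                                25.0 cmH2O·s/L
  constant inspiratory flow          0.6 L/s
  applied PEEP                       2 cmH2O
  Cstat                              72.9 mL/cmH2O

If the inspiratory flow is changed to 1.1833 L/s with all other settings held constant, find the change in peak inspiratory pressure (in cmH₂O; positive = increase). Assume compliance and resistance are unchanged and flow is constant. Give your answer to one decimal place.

14.6

PIP = Vt/C + R·V̇ + PEEP (constant-flow equation of motion).
Only the resistive term changes: ΔPIP = R × ΔV̇ = 25.0 × (1.1833 − 0.6) = 25.0 × 0.5833 = 14.583 cmH2O.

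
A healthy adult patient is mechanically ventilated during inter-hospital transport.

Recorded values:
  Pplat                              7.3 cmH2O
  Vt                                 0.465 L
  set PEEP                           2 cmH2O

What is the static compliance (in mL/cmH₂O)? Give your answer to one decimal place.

Cstat = Vt / (Pplat − PEEP) = 465 / (7.3 − 2) = 465 / 5.3 = 87.736 mL/cmH2O.

87.7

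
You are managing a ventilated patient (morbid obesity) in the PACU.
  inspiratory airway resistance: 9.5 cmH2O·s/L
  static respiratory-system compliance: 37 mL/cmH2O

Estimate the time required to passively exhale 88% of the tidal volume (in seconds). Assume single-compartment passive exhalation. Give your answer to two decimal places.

τ = R × C = 9.5 × 37 mL/cmH2O = 9.5 × 0.037 L/cmH2O = 0.3515 s.
Exhaled fraction f = 1 − e^(−t/τ) → t = −τ·ln(1 − f) = −0.3515·ln(0.12) = 0.7453 s.

0.75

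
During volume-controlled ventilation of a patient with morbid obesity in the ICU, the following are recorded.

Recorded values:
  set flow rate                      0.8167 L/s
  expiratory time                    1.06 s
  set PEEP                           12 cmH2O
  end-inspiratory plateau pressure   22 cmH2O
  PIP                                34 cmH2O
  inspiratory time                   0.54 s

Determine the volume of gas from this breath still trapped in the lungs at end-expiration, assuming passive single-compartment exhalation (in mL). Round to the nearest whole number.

86

Vt = flow × Ti = 0.8167 L/s × 0.54 s × 1000 mL/L = 441.02 mL.
R = (PIP − Pplat)/V̇ = (34 − 22) / 0.8167 = 12.0/0.8167 = 14.693 cmH2O·s/L.
C = Vt/(Pplat − PEEP) = 441.02 / (22 − 12) = 441.02/10.0 = 44.102 mL/cmH2O.
τ = R × C = 14.693 × 0.0441 L/cmH2O = 0.648 s.
Fraction remaining = e^(−Te/τ) = e^(−1.06/0.648) = 0.1948.
Trapped volume = 441.02 × 0.1948 = 85.911 mL.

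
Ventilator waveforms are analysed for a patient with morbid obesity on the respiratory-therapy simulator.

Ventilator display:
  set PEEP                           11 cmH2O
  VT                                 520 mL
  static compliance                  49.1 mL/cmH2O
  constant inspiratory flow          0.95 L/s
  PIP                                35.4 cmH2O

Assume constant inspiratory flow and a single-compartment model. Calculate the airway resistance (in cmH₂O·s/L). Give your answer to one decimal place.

Equation of motion (constant flow): PIP = Vt/C + R·V̇ + PEEP.
R·V̇ = PIP − Vt/C − PEEP = 35.4 − 520/49.1 − 11 = 35.4 − 10.591 − 11 = 13.809 cmH2O.
R = 13.809 / 0.95 = 14.536 cmH2O·s/L.

14.5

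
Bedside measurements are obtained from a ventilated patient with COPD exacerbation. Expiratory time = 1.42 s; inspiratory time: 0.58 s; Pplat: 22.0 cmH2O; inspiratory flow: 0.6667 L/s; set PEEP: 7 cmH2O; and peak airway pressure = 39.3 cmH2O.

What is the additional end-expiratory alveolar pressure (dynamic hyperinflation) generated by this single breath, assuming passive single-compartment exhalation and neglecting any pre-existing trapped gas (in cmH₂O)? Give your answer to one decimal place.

Vt = flow × Ti = 0.6667 L/s × 0.58 s × 1000 mL/L = 386.69 mL.
R = (PIP − Pplat)/V̇ = (39.3 − 22.0) / 0.6667 = 17.3/0.6667 = 25.949 cmH2O·s/L.
C = Vt/(Pplat − PEEP) = 386.69 / (22.0 − 7) = 386.69/15.0 = 25.779 mL/cmH2O.
τ = R × C = 25.949 × 0.02578 L/cmH2O = 0.669 s.
Fraction remaining = e^(−Te/τ) = e^(−1.42/0.669) = 0.1197; trapped volume = 386.69 × 0.1197 = 46.287 mL.
Additional alveolar pressure from trapping ≈ V_trapped / C = 46.287 / 25.779 = 1.796 cmH2O.

1.8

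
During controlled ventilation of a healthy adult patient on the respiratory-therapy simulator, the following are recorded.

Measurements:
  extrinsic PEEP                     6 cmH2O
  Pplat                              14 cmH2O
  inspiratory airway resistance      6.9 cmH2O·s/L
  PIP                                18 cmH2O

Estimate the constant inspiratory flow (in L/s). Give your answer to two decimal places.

0.58

flow = (PIP − Pplat) / Raw = 4.0 / 6.9 = 0.5797 L/s.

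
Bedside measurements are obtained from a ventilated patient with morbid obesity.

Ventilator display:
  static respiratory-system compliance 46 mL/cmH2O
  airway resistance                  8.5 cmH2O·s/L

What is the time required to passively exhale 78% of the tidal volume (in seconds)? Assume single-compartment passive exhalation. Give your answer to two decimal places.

0.59

τ = R × C = 8.5 × 46 mL/cmH2O = 8.5 × 0.046 L/cmH2O = 0.391 s.
Exhaled fraction f = 1 − e^(−t/τ) → t = −τ·ln(1 − f) = −0.391·ln(0.22) = 0.592 s.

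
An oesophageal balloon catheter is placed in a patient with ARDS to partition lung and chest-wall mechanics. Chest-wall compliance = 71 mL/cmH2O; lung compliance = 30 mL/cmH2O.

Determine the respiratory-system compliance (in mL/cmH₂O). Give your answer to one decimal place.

21.1

Lung and chest wall are elastances in series: 1/Crs = 1/CL + 1/Ccw.
1/Crs = 1/30 + 1/71 = 0.04742.
Crs = 21.088 mL/cmH2O.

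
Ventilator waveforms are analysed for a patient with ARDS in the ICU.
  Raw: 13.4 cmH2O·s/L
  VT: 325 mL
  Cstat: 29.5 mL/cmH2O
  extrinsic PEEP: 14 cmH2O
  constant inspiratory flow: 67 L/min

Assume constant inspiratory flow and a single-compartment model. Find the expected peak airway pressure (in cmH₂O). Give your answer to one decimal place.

Flow: 67 L/min ÷ 60 = 1.1167 L/s.
Equation of motion (constant flow): PIP = Vt/C + R·V̇ + PEEP.
PIP = 325/29.5 + 13.4×1.1167 + 14 = 11.017 + 14.964 + 14 = 39.981 cmH2O.

40.0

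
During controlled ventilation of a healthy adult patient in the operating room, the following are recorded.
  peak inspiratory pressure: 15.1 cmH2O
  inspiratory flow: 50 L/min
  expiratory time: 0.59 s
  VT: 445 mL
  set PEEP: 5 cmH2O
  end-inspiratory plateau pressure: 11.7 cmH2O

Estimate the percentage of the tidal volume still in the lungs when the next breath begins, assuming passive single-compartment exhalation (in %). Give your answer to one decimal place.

Flow: 50 L/min ÷ 60 = 0.8333 L/s.
R = (PIP − Pplat)/V̇ = (15.1 − 11.7) / 0.8333 = 3.4/0.8333 = 4.08 cmH2O·s/L.
C = Vt/(Pplat − PEEP) = 445.0 / (11.7 − 5) = 445.0/6.7 = 66.418 mL/cmH2O.
τ = R × C = 4.08 × 0.06642 L/cmH2O = 0.271 s.
Fraction remaining at end-expiration = e^(−Te/τ) = e^(−0.59/0.271) = 0.1134 → 11.34%.

11.3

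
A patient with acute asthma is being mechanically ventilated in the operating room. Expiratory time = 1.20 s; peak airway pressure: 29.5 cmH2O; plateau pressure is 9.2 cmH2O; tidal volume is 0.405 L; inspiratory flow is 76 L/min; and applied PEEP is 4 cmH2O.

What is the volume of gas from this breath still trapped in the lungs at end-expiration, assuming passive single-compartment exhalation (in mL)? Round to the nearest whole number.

Flow: 76 L/min ÷ 60 = 1.2667 L/s.
R = (PIP − Pplat)/V̇ = (29.5 − 9.2) / 1.2667 = 20.3/1.2667 = 16.026 cmH2O·s/L.
C = Vt/(Pplat − PEEP) = 405.0 / (9.2 − 4) = 405.0/5.2 = 77.885 mL/cmH2O.
τ = R × C = 16.026 × 0.07789 L/cmH2O = 1.248 s.
Fraction remaining = e^(−Te/τ) = e^(−1.20/1.248) = 0.3823.
Trapped volume = 405.0 × 0.3823 = 154.83 mL.

155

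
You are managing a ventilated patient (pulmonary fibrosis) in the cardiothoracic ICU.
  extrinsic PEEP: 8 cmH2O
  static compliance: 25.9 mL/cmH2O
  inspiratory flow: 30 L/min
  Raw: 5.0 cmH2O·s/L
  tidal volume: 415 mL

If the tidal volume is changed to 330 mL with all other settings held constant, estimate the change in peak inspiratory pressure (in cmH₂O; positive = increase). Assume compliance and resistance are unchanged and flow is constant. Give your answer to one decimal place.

PIP = Vt/C + R·V̇ + PEEP (constant-flow equation of motion).
Only the elastic term changes: ΔPIP = ΔVt / C = (330 − 415) / 25.9 = -3.282 cmH2O.

-3.3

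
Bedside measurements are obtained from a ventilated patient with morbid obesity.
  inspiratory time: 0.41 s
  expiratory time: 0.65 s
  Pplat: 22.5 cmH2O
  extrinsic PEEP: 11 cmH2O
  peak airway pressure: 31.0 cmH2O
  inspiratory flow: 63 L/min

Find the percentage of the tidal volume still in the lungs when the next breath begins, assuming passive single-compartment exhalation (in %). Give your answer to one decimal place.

Flow: 63 L/min ÷ 60 = 1.05 L/s.
Vt = flow × Ti = 1.05 L/s × 0.41 s × 1000 mL/L = 430.5 mL.
R = (PIP − Pplat)/V̇ = (31.0 − 22.5) / 1.05 = 8.5/1.05 = 8.095 cmH2O·s/L.
C = Vt/(Pplat − PEEP) = 430.5 / (22.5 − 11) = 430.5/11.5 = 37.435 mL/cmH2O.
τ = R × C = 8.095 × 0.03744 L/cmH2O = 0.3031 s.
Fraction remaining at end-expiration = e^(−Te/τ) = e^(−0.65/0.3031) = 0.1171 → 11.71%.

11.7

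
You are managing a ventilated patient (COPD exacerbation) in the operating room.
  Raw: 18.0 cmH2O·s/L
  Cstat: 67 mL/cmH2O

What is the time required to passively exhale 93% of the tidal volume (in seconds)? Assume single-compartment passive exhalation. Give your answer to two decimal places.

τ = R × C = 18.0 × 67 mL/cmH2O = 18.0 × 0.067 L/cmH2O = 1.206 s.
Exhaled fraction f = 1 − e^(−t/τ) → t = −τ·ln(1 − f) = −1.206·ln(0.07) = 3.207 s.

3.21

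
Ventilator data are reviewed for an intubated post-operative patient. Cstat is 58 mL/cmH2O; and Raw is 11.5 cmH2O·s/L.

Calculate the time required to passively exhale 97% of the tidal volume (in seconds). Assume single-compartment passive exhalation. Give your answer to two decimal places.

τ = R × C = 11.5 × 58 mL/cmH2O = 11.5 × 0.058 L/cmH2O = 0.667 s.
Exhaled fraction f = 1 − e^(−t/τ) → t = −τ·ln(1 − f) = −0.667·ln(0.03) = 2.339 s.

2.34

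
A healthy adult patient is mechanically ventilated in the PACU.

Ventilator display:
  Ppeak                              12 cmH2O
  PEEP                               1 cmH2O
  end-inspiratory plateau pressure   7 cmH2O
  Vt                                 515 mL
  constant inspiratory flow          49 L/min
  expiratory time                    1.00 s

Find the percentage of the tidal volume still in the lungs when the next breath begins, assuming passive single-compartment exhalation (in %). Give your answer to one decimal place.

Flow: 49 L/min ÷ 60 = 0.8167 L/s.
R = (PIP − Pplat)/V̇ = (12 − 7) / 0.8167 = 5.0/0.8167 = 6.122 cmH2O·s/L.
C = Vt/(Pplat − PEEP) = 515.0 / (7 − 1) = 515.0/6.0 = 85.833 mL/cmH2O.
τ = R × C = 6.122 × 0.08583 L/cmH2O = 0.5255 s.
Fraction remaining at end-expiration = e^(−Te/τ) = e^(−1.00/0.5255) = 0.1491 → 14.91%.

14.9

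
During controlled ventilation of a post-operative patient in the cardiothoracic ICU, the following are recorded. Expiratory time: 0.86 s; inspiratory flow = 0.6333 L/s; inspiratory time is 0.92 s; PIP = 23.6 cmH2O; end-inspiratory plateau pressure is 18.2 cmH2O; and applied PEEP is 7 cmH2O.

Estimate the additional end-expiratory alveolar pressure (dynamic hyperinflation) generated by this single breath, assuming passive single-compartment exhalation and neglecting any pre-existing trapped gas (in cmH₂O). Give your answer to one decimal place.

Vt = flow × Ti = 0.6333 L/s × 0.92 s × 1000 mL/L = 582.64 mL.
R = (PIP − Pplat)/V̇ = (23.6 − 18.2) / 0.6333 = 5.4/0.6333 = 8.527 cmH2O·s/L.
C = Vt/(Pplat − PEEP) = 582.64 / (18.2 − 7) = 582.64/11.2 = 52.021 mL/cmH2O.
τ = R × C = 8.527 × 0.05202 L/cmH2O = 0.4436 s.
Fraction remaining = e^(−Te/τ) = e^(−0.86/0.4436) = 0.1439; trapped volume = 582.64 × 0.1439 = 83.842 mL.
Additional alveolar pressure from trapping ≈ V_trapped / C = 83.842 / 52.021 = 1.612 cmH2O.

1.6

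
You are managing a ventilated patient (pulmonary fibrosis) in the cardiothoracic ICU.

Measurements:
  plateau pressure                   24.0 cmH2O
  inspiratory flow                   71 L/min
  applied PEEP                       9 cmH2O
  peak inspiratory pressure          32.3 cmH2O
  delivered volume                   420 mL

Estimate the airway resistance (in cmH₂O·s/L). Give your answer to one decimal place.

7.0

Flow: 71 L/min ÷ 60 = 1.1833 L/s.
Raw = (PIP − Pplat) / flow = (32.3 − 24.0) / 1.1833 = 8.3 / 1.1833 = 7.014 cmH2O·s/L.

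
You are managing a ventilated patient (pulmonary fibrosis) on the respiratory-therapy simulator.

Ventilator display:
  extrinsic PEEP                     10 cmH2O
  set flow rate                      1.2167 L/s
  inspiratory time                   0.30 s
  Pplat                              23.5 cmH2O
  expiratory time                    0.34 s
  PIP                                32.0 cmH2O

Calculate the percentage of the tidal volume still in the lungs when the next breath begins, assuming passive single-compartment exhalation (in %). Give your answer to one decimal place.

16.5

Vt = flow × Ti = 1.2167 L/s × 0.30 s × 1000 mL/L = 365.01 mL.
R = (PIP − Pplat)/V̇ = (32.0 − 23.5) / 1.2167 = 8.5/1.2167 = 6.986 cmH2O·s/L.
C = Vt/(Pplat − PEEP) = 365.01 / (23.5 − 10) = 365.01/13.5 = 27.038 mL/cmH2O.
τ = R × C = 6.986 × 0.02704 L/cmH2O = 0.1889 s.
Fraction remaining at end-expiration = e^(−Te/τ) = e^(−0.34/0.1889) = 0.1653 → 16.53%.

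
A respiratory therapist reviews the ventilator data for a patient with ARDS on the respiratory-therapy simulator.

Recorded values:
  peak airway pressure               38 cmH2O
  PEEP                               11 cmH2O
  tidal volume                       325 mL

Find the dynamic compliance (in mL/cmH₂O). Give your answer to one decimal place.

12.0

Dynamic compliance = Vt / (PIP − PEEP) = 325 / (38 − 11) = 325 / 27.0 = 12.037 mL/cmH2O.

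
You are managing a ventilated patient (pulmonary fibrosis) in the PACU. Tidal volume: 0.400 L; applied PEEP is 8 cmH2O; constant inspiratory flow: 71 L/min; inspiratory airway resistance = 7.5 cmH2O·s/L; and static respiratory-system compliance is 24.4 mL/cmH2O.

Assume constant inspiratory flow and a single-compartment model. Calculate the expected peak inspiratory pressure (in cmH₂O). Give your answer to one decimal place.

33.3

Flow: 71 L/min ÷ 60 = 1.1833 L/s.
Equation of motion (constant flow): PIP = Vt/C + R·V̇ + PEEP.
PIP = 400/24.4 + 7.5×1.1833 + 8 = 16.393 + 8.875 + 8 = 33.268 cmH2O.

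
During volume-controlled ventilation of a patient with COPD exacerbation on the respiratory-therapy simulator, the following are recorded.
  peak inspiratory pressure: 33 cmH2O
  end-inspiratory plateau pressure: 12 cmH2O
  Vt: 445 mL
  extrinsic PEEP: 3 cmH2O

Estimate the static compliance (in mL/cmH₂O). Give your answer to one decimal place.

Cstat = Vt / (Pplat − PEEP) = 445 / (12 − 3) = 445 / 9.0 = 49.444 mL/cmH2O.

49.4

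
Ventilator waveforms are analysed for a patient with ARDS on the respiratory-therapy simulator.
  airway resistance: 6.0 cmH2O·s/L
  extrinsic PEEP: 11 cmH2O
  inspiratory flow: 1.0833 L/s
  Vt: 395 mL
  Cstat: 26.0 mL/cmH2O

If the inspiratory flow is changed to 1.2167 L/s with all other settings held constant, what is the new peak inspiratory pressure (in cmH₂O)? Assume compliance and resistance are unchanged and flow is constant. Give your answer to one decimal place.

PIP = Vt/C + R·V̇ + PEEP (constant-flow equation of motion).
Only the resistive term changes: ΔPIP = R × ΔV̇ = 6.0 × (1.2167 − 1.0833) = 6.0 × 0.1334 = 0.8004 cmH2O.
Original PIP = 395/26.0 + 6.0×1.0833 + 11 = 32.692 cmH2O; new PIP = 32.692 + (0.8004) = 33.492 cmH2O.

33.5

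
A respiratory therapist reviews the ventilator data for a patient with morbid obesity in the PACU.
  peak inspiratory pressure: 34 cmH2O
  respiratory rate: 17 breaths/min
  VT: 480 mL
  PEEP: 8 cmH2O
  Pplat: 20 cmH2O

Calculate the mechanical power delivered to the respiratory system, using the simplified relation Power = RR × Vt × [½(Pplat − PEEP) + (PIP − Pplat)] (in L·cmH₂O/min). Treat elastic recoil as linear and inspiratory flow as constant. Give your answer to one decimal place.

Per-breath work = Vt × [½(Pplat−PEEP) + (PIP−Pplat)] = 0.480 × [0.5×12.0 + 14.0] = 0.480 × 20.0 = 9.6 L·cmH2O.
Power = 17 × 9.6 = 163.2 L·cmH2O/min.

163.2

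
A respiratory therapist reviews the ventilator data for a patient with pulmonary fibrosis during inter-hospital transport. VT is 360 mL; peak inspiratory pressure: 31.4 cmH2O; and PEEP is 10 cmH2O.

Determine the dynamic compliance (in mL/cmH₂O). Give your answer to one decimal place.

Dynamic compliance = Vt / (PIP − PEEP) = 360 / (31.4 − 10) = 360 / 21.4 = 16.822 mL/cmH2O.

16.8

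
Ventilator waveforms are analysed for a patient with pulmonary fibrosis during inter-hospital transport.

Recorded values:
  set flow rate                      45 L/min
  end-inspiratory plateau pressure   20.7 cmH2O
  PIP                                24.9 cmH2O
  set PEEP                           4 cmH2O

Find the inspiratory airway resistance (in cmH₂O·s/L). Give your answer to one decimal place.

Flow: 45 L/min ÷ 60 = 0.75 L/s.
Raw = (PIP − Pplat) / flow = (24.9 − 20.7) / 0.75 = 4.2 / 0.75 = 5.6 cmH2O·s/L.

5.6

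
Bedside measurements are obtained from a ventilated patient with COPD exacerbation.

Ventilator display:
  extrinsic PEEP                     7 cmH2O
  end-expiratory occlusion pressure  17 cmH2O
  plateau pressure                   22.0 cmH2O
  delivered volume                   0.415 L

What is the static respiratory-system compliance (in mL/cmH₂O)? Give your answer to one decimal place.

End-expiratory occlusion gives total PEEP = 17 cmH2O (intrinsic PEEP = 17 − 7 = 10). Use total PEEP for the elastic gradient.
Cstat = Vt / (Pplat − PEEPtotal) = 415 / (22.0 − 17) = 415 / 5.0 = 83.0 mL/cmH2O.

83.0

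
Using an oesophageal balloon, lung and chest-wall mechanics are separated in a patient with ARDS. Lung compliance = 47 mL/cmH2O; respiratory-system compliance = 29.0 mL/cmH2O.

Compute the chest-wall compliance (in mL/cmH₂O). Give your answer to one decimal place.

75.7

1/Ccw = 1/Crs − 1/CL.
1/Ccw = 1/29.0 − 1/47 = 0.01321.
Ccw = 75.7 mL/cmH2O.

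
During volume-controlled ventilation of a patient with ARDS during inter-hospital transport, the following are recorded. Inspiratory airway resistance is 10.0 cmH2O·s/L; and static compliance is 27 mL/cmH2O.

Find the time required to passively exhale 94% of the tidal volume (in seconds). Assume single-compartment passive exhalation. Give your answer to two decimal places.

0.76

τ = R × C = 10.0 × 27 mL/cmH2O = 10.0 × 0.027 L/cmH2O = 0.27 s.
Exhaled fraction f = 1 − e^(−t/τ) → t = −τ·ln(1 − f) = −0.27·ln(0.06) = 0.7596 s.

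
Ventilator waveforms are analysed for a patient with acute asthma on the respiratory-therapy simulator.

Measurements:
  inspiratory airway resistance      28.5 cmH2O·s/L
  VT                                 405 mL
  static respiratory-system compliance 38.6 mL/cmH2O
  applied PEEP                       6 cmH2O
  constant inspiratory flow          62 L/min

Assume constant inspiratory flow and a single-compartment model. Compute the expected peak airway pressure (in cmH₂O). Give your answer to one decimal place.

Flow: 62 L/min ÷ 60 = 1.0333 L/s.
Equation of motion (constant flow): PIP = Vt/C + R·V̇ + PEEP.
PIP = 405/38.6 + 28.5×1.0333 + 6 = 10.492 + 29.449 + 6 = 45.941 cmH2O.

45.9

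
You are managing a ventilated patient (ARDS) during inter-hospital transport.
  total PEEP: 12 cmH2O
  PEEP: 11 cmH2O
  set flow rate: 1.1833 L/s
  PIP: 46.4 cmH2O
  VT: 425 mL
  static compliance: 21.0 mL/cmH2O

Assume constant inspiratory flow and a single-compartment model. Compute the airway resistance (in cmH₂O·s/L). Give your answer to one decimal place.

12.0

Total PEEP = 12 cmH2O (set 11 + intrinsic 1); this is the baseline alveolar pressure.
Equation of motion (constant flow): PIP = Vt/C + R·V̇ + PEEP.
R·V̇ = PIP − Vt/C − PEEP = 46.4 − 425/21.0 − 12 = 46.4 − 20.238 − 12 = 14.162 cmH2O.
R = 14.162 / 1.1833 = 11.968 cmH2O·s/L.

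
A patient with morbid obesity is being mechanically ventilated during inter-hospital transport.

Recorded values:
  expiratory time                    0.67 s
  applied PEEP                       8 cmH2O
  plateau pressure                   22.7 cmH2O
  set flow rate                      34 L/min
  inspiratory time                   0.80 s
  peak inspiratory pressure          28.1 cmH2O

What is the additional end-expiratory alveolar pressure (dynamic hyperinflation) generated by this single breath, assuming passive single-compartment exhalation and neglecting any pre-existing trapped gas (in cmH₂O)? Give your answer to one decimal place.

Flow: 34 L/min ÷ 60 = 0.5667 L/s.
Vt = flow × Ti = 0.5667 L/s × 0.80 s × 1000 mL/L = 453.36 mL.
R = (PIP − Pplat)/V̇ = (28.1 − 22.7) / 0.5667 = 5.4/0.5667 = 9.529 cmH2O·s/L.
C = Vt/(Pplat − PEEP) = 453.36 / (22.7 − 8) = 453.36/14.7 = 30.841 mL/cmH2O.
τ = R × C = 9.529 × 0.03084 L/cmH2O = 0.2939 s.
Fraction remaining = e^(−Te/τ) = e^(−0.67/0.2939) = 0.1023; trapped volume = 453.36 × 0.1023 = 46.379 mL.
Additional alveolar pressure from trapping ≈ V_trapped / C = 46.379 / 30.841 = 1.504 cmH2O.

1.5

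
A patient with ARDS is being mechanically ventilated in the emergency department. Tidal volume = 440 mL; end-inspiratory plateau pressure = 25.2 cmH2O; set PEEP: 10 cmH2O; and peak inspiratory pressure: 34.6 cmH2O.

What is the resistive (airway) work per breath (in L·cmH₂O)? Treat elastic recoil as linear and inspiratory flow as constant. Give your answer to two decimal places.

With constant inspiratory flow the resistive pressure is constant at PIP − Pplat = 34.6 − 25.2 = 9.4 cmH2O, so resistive work = 9.4 × 0.440 = 4.136 L·cmH2O.

4.14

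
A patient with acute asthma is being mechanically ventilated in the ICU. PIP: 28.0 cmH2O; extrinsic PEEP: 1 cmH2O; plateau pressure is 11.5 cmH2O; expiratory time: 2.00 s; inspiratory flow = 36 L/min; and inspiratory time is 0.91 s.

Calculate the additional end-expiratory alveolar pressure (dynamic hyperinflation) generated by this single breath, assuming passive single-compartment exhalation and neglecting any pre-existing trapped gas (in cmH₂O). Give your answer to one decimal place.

Flow: 36 L/min ÷ 60 = 0.6 L/s.
Vt = flow × Ti = 0.6 L/s × 0.91 s × 1000 mL/L = 546.0 mL.
R = (PIP − Pplat)/V̇ = (28.0 − 11.5) / 0.6 = 16.5/0.6 = 27.5 cmH2O·s/L.
C = Vt/(Pplat − PEEP) = 546.0 / (11.5 − 1) = 546.0/10.5 = 52.0 mL/cmH2O.
τ = R × C = 27.5 × 0.052 L/cmH2O = 1.43 s.
Fraction remaining = e^(−Te/τ) = e^(−2.00/1.43) = 0.2469; trapped volume = 546.0 × 0.2469 = 134.81 mL.
Additional alveolar pressure from trapping ≈ V_trapped / C = 134.81 / 52.0 = 2.593 cmH2O.

2.6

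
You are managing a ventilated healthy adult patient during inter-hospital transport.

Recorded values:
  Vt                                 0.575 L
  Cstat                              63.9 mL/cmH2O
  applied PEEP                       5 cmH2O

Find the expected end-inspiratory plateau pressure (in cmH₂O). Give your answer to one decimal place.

14.0

Pplat = PEEP + Vt / Cstat = 5 + 575 / 63.9 = 5 + 8.998 = 13.998 cmH2O.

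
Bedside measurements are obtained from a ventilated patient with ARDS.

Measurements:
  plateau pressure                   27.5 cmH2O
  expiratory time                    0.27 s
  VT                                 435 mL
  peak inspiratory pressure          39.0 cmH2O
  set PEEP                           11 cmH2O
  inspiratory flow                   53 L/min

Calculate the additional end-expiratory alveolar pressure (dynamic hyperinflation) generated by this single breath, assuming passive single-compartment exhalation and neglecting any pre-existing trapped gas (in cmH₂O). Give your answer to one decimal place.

7.5

Flow: 53 L/min ÷ 60 = 0.8833 L/s.
R = (PIP − Pplat)/V̇ = (39.0 − 27.5) / 0.8833 = 11.5/0.8833 = 13.019 cmH2O·s/L.
C = Vt/(Pplat − PEEP) = 435.0 / (27.5 − 11) = 435.0/16.5 = 26.364 mL/cmH2O.
τ = R × C = 13.019 × 0.02636 L/cmH2O = 0.3432 s.
Fraction remaining = e^(−Te/τ) = e^(−0.27/0.3432) = 0.4553; trapped volume = 435.0 × 0.4553 = 198.06 mL.
Additional alveolar pressure from trapping ≈ V_trapped / C = 198.06 / 26.364 = 7.513 cmH2O.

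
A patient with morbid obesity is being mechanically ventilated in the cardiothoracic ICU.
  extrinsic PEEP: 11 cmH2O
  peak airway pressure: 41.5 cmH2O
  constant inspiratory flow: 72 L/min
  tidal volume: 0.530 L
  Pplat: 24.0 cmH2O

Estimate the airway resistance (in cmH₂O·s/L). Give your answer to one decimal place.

Flow: 72 L/min ÷ 60 = 1.2 L/s.
Raw = (PIP − Pplat) / flow = (41.5 − 24.0) / 1.2 = 17.5 / 1.2 = 14.583 cmH2O·s/L.

14.6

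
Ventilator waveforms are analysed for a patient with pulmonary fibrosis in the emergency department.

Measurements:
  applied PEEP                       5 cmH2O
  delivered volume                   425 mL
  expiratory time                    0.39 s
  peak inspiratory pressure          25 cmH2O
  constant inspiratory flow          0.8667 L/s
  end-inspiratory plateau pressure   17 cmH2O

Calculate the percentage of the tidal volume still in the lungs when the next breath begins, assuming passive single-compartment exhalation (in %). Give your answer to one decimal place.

30.3

R = (PIP − Pplat)/V̇ = (25 − 17) / 0.8667 = 8.0/0.8667 = 9.23 cmH2O·s/L.
C = Vt/(Pplat − PEEP) = 425.0 / (17 − 5) = 425.0/12.0 = 35.417 mL/cmH2O.
τ = R × C = 9.23 × 0.03542 L/cmH2O = 0.3269 s.
Fraction remaining at end-expiration = e^(−Te/τ) = e^(−0.39/0.3269) = 0.3033 → 30.33%.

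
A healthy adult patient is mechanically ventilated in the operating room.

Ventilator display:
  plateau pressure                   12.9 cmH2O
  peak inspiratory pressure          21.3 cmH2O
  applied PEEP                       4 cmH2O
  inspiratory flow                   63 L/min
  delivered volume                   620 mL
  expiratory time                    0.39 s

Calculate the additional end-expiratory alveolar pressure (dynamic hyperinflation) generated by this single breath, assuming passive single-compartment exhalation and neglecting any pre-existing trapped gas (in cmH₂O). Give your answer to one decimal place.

Flow: 63 L/min ÷ 60 = 1.05 L/s.
R = (PIP − Pplat)/V̇ = (21.3 − 12.9) / 1.05 = 8.4/1.05 = 8.0 cmH2O·s/L.
C = Vt/(Pplat − PEEP) = 620.0 / (12.9 − 4) = 620.0/8.9 = 69.663 mL/cmH2O.
τ = R × C = 8.0 × 0.06966 L/cmH2O = 0.5573 s.
Fraction remaining = e^(−Te/τ) = e^(−0.39/0.5573) = 0.4967; trapped volume = 620.0 × 0.4967 = 307.95 mL.
Additional alveolar pressure from trapping ≈ V_trapped / C = 307.95 / 69.663 = 4.421 cmH2O.

4.4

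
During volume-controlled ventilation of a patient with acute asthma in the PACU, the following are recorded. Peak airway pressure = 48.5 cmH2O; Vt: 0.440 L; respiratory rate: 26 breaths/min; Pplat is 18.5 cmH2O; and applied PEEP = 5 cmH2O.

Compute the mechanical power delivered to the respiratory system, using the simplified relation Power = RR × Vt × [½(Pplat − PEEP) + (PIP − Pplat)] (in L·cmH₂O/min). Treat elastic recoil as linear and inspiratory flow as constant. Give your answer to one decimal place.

420.4

Per-breath work = Vt × [½(Pplat−PEEP) + (PIP−Pplat)] = 0.440 × [0.5×13.5 + 30.0] = 0.440 × 36.75 = 16.17 L·cmH2O.
Power = 26 × 16.17 = 420.42 L·cmH2O/min.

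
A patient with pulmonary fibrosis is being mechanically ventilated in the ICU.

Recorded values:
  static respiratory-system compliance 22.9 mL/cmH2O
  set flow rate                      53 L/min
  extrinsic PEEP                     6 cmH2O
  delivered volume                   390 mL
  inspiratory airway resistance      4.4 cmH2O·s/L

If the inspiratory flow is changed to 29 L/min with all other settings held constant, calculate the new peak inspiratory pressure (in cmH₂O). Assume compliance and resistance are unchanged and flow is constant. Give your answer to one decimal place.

25.2

Flow: 53 L/min ÷ 60 = 0.8833 L/s.
New flow: 29 L/min ÷ 60 = 0.4833 L/s.
PIP = Vt/C + R·V̇ + PEEP (constant-flow equation of motion).
Only the resistive term changes: ΔPIP = R × ΔV̇ = 4.4 × (0.4833 − 0.8833) = 4.4 × -0.4 = -1.76 cmH2O.
Original PIP = 390/22.9 + 4.4×0.8833 + 6 = 26.917 cmH2O; new PIP = 26.917 + (-1.76) = 25.157 cmH2O.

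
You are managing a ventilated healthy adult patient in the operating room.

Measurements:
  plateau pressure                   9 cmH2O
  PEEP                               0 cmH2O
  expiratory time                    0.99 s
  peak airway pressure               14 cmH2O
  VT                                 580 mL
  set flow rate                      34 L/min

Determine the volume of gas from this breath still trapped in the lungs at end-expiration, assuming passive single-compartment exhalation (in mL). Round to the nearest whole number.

102

Flow: 34 L/min ÷ 60 = 0.5667 L/s.
R = (PIP − Pplat)/V̇ = (14 − 9) / 0.5667 = 5.0/0.5667 = 8.823 cmH2O·s/L.
C = Vt/(Pplat − PEEP) = 580.0 / (9 − 0) = 580.0/9.0 = 64.444 mL/cmH2O.
τ = R × C = 8.823 × 0.06444 L/cmH2O = 0.5686 s.
Fraction remaining = e^(−Te/τ) = e^(−0.99/0.5686) = 0.1753.
Trapped volume = 580.0 × 0.1753 = 101.67 mL.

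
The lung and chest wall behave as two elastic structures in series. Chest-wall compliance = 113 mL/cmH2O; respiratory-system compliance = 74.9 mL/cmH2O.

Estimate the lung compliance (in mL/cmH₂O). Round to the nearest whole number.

222

1/CL = 1/Crs − 1/Ccw.
1/CL = 1/74.9 − 1/113 = 0.004502.
CL = 222.12 mL/cmH2O.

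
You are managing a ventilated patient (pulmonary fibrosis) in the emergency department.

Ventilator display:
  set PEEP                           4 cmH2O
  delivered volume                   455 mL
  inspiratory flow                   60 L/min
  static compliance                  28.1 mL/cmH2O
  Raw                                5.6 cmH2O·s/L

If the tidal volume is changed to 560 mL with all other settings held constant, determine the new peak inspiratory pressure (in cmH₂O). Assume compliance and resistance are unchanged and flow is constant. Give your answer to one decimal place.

29.5

Flow: 60 L/min ÷ 60 = 1 L/s.
PIP = Vt/C + R·V̇ + PEEP (constant-flow equation of motion).
Only the elastic term changes: ΔPIP = ΔVt / C = (560 − 455) / 28.1 = 3.737 cmH2O.
Original PIP = 455/28.1 + 5.6×1 + 4 = 25.792 cmH2O; new PIP = 25.792 + (3.737) = 29.529 cmH2O.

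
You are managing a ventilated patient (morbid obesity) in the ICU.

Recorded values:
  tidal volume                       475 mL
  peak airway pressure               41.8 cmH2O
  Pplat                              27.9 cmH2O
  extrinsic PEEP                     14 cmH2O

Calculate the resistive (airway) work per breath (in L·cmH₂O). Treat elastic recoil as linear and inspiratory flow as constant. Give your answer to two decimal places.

6.60

With constant inspiratory flow the resistive pressure is constant at PIP − Pplat = 41.8 − 27.9 = 13.9 cmH2O, so resistive work = 13.9 × 0.475 = 6.603 L·cmH2O.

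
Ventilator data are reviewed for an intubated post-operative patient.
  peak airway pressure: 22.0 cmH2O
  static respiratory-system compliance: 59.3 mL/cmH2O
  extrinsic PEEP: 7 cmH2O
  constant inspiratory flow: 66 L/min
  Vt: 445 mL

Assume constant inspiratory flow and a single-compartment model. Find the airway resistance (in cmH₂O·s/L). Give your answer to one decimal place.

6.8

Flow: 66 L/min ÷ 60 = 1.1 L/s.
Equation of motion (constant flow): PIP = Vt/C + R·V̇ + PEEP.
R·V̇ = PIP − Vt/C − PEEP = 22.0 − 445/59.3 − 7 = 22.0 − 7.504 − 7 = 7.496 cmH2O.
R = 7.496 / 1.1 = 6.815 cmH2O·s/L.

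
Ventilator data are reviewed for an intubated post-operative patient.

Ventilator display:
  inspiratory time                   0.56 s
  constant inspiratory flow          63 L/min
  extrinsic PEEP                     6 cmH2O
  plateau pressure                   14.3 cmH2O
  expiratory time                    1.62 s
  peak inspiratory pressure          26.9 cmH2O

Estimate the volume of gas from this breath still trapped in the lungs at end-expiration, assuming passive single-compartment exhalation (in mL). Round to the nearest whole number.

Flow: 63 L/min ÷ 60 = 1.05 L/s.
Vt = flow × Ti = 1.05 L/s × 0.56 s × 1000 mL/L = 588.0 mL.
R = (PIP − Pplat)/V̇ = (26.9 − 14.3) / 1.05 = 12.6/1.05 = 12.0 cmH2O·s/L.
C = Vt/(Pplat − PEEP) = 588.0 / (14.3 − 6) = 588.0/8.3 = 70.843 mL/cmH2O.
τ = R × C = 12.0 × 0.07084 L/cmH2O = 0.8501 s.
Fraction remaining = e^(−Te/τ) = e^(−1.62/0.8501) = 0.1487.
Trapped volume = 588.0 × 0.1487 = 87.436 mL.

87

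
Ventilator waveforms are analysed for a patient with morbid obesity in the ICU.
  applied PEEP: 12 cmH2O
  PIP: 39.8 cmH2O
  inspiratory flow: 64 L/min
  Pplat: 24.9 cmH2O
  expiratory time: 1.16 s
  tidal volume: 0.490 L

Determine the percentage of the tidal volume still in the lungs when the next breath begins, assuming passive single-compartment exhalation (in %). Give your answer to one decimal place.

Flow: 64 L/min ÷ 60 = 1.0667 L/s.
R = (PIP − Pplat)/V̇ = (39.8 − 24.9) / 1.0667 = 14.9/1.0667 = 13.968 cmH2O·s/L.
C = Vt/(Pplat − PEEP) = 490.0 / (24.9 − 12) = 490.0/12.9 = 37.984 mL/cmH2O.
τ = R × C = 13.968 × 0.03798 L/cmH2O = 0.5305 s.
Fraction remaining at end-expiration = e^(−Te/τ) = e^(−1.16/0.5305) = 0.1123 → 11.23%.

11.2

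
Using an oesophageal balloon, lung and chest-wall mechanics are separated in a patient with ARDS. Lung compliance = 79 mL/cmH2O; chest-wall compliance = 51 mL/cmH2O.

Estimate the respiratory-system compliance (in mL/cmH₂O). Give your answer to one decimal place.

Lung and chest wall are elastances in series: 1/Crs = 1/CL + 1/Ccw.
1/Crs = 1/79 + 1/51 = 0.03227.
Crs = 30.989 mL/cmH2O.

31.0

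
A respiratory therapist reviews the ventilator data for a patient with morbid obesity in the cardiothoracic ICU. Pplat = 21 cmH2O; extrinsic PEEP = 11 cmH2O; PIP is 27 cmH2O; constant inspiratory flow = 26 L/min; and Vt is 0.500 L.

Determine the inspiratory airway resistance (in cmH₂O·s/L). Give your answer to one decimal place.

13.8

Flow: 26 L/min ÷ 60 = 0.4333 L/s.
Raw = (PIP − Pplat) / flow = (27 − 21) / 0.4333 = 6.0 / 0.4333 = 13.847 cmH2O·s/L.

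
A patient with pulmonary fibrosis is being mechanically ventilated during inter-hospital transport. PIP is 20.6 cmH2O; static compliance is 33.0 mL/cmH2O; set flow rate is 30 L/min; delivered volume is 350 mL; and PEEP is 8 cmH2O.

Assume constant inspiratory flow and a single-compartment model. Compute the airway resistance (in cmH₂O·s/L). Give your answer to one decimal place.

Flow: 30 L/min ÷ 60 = 0.5 L/s.
Equation of motion (constant flow): PIP = Vt/C + R·V̇ + PEEP.
R·V̇ = PIP − Vt/C − PEEP = 20.6 − 350/33.0 − 8 = 20.6 − 10.606 − 8 = 1.994 cmH2O.
R = 1.994 / 0.5 = 3.988 cmH2O·s/L.

4.0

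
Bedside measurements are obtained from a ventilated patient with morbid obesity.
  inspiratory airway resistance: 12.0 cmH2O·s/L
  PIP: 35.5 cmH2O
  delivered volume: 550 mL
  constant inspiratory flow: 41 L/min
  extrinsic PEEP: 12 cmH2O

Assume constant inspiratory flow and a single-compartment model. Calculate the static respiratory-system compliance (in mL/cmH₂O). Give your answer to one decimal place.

35.9

Flow: 41 L/min ÷ 60 = 0.6833 L/s.
Equation of motion (constant flow): PIP = Vt/C + R·V̇ + PEEP.
Vt/C = PIP − R·V̇ − PEEP = 35.5 − 12.0×0.6833 − 12 = 35.5 − 8.2 − 12 = 15.3 cmH2O.
C = Vt / 15.3 = 550 / 15.3 = 35.948 mL/cmH2O.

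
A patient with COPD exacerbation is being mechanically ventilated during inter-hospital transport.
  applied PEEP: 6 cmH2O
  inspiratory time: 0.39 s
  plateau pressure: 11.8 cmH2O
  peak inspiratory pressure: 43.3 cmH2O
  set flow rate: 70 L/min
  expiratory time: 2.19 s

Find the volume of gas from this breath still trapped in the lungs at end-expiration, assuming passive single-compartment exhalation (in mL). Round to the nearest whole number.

162

Flow: 70 L/min ÷ 60 = 1.1667 L/s.
Vt = flow × Ti = 1.1667 L/s × 0.39 s × 1000 mL/L = 455.01 mL.
R = (PIP − Pplat)/V̇ = (43.3 − 11.8) / 1.1667 = 31.5/1.1667 = 26.999 cmH2O·s/L.
C = Vt/(Pplat − PEEP) = 455.01 / (11.8 − 6) = 455.01/5.8 = 78.45 mL/cmH2O.
τ = R × C = 26.999 × 0.07845 L/cmH2O = 2.118 s.
Fraction remaining = e^(−Te/τ) = e^(−2.19/2.118) = 0.3556.
Trapped volume = 455.01 × 0.3556 = 161.8 mL.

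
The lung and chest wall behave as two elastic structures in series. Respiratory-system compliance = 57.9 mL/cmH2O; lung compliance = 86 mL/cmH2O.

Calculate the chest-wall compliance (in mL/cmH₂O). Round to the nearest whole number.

1/Ccw = 1/Crs − 1/CL.
1/Ccw = 1/57.9 − 1/86 = 0.005643.
Ccw = 177.21 mL/cmH2O.

177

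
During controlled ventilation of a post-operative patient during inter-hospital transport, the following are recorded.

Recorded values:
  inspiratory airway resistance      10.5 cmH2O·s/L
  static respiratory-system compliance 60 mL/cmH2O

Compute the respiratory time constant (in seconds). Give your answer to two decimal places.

τ = R × C = 10.5 × 60 mL/cmH2O = 10.5 × 0.060 L/cmH2O = 0.63 s.

0.63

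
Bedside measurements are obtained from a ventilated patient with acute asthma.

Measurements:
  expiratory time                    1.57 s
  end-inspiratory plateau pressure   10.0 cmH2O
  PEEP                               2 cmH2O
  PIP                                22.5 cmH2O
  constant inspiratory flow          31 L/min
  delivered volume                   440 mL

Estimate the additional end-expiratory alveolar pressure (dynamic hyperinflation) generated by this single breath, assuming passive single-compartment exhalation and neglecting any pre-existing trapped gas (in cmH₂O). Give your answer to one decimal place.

Flow: 31 L/min ÷ 60 = 0.5167 L/s.
R = (PIP − Pplat)/V̇ = (22.5 − 10.0) / 0.5167 = 12.5/0.5167 = 24.192 cmH2O·s/L.
C = Vt/(Pplat − PEEP) = 440.0 / (10.0 − 2) = 440.0/8.0 = 55.0 mL/cmH2O.
τ = R × C = 24.192 × 0.055 L/cmH2O = 1.331 s.
Fraction remaining = e^(−Te/τ) = e^(−1.57/1.331) = 0.3074; trapped volume = 440.0 × 0.3074 = 135.26 mL.
Additional alveolar pressure from trapping ≈ V_trapped / C = 135.26 / 55.0 = 2.459 cmH2O.

2.5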